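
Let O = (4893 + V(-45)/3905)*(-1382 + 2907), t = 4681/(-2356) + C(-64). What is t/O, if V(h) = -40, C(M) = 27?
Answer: 1484681/442903157500 ≈ 3.3522e-6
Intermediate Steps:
t = 1901/76 (t = 4681/(-2356) + 27 = 4681*(-1/2356) + 27 = -151/76 + 27 = 1901/76 ≈ 25.013)
O = 5827673125/781 (O = (4893 - 40/3905)*(-1382 + 2907) = (4893 - 40*1/3905)*1525 = (4893 - 8/781)*1525 = (3821425/781)*1525 = 5827673125/781 ≈ 7.4618e+6)
t/O = 1901/(76*(5827673125/781)) = (1901/76)*(781/5827673125) = 1484681/442903157500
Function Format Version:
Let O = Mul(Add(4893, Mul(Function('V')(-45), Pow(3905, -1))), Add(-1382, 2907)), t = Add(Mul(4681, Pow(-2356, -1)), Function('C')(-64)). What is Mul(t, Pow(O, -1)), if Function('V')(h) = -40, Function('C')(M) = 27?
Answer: Rational(1484681, 442903157500) ≈ 3.3522e-6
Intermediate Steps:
t = Rational(1901, 76) (t = Add(Mul(4681, Pow(-2356, -1)), 27) = Add(Mul(4681, Rational(-1, 2356)), 27) = Add(Rational(-151, 76), 27) = Rational(1901, 76) ≈ 25.013)
O = Rational(5827673125, 781) (O = Mul(Add(4893, Mul(-40, Pow(3905, -1))), Add(-1382, 2907)) = Mul(Add(4893, Mul(-40, Rational(1, 3905))), 1525) = Mul(Add(4893, Rational(-8, 781)), 1525) = Mul(Rational(3821425, 781), 1525) = Rational(5827673125, 781) ≈ 7.4618e+6)
Mul(t, Pow(O, -1)) = Mul(Rational(1901, 76), Pow(Rational(5827673125, 781), -1)) = Mul(Rational(1901, 76), Rational(781, 5827673125)) = Rational(1484681, 442903157500)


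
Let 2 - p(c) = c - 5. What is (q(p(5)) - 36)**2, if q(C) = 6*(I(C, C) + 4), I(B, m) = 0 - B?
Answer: 576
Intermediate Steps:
I(B, m) = -B
p(c) = 7 - c (p(c) = 2 - (c - 5) = 2 - (-5 + c) = 2 + (5 - c) = 7 - c)
q(C) = 24 - 6*C (q(C) = 6*(-C + 4) = 6*(4 - C) = 24 - 6*C)
(q(p(5)) - 36)**2 = ((24 - 6*(7 - 1*5)) - 36)**2 = ((24 - 6*(7 - 5)) - 36)**2 = ((24 - 6*2) - 36)**2 = ((24 - 12) - 36)**2 = (12 - 36)**2 = (-24)**2 = 576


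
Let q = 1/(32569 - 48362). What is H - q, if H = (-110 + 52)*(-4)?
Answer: 3663977/15793 ≈ 232.00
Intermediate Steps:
H = 232 (H = -58*(-4) = 232)
q = -1/15793 (q = 1/(-15793) = -1/15793 ≈ -6.3319e-5)
H - q = 232 - 1*(-1/15793) = 232 + 1/15793 = 3663977/15793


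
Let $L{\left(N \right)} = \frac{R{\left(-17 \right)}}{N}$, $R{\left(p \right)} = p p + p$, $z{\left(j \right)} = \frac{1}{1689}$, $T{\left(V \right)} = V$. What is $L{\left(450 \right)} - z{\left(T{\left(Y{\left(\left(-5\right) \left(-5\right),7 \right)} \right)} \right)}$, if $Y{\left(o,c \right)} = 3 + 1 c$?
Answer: $\frac{76493}{126675} \approx 0.60385$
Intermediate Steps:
$Y{\left(o,c \right)} = 3 + c$
$z{\left(j \right)} = \frac{1}{1689}$
$R{\left(p \right)} = p + p^{2}$ ($R{\left(p \right)} = p^{2} + p = p + p^{2}$)
$L{\left(N \right)} = \frac{272}{N}$ ($L{\left(N \right)} = \frac{\left(-17\right) \left(1 - 17\right)}{N} = \frac{\left(-17\right) \left(-16\right)}{N} = \frac{272}{N}$)
$L{\left(450 \right)} - z{\left(T{\left(Y{\left(\left(-5\right) \left(-5\right),7 \right)} \right)} \right)} = \frac{272}{450} - \frac{1}{1689} = 272 \cdot \frac{1}{450} - \frac{1}{1689} = \frac{136}{225} - \frac{1}{1689} = \frac{76493}{126675}$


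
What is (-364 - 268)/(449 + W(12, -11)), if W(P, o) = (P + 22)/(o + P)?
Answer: -632/483 ≈ -1.3085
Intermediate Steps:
W(P, o) = (22 + P)/(P + o)
(-364 - 268)/(449 + W(12, -11)) = (-364 - 268)/(449 + (22 + 12)/(12 - 11)) = -632/(449 + 34/1) = -632/(449 + 1*34) = -632/(449 + 34) = -632/483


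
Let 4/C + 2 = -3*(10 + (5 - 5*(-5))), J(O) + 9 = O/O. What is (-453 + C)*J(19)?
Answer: 221080/61 ≈ 3624.3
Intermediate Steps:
J(O) = -8 (J(O) = -9 + O/O = -9 + 1 = -8)
C = -2/61 (C = 4/(-2 - 3*(10 + (5 - 5*(-5)))) = 4/(-2 - 3*(10 + (5 + 25))) = 4/(-2 - 3*(10 + 30)) = 4/(-2 - 3*40) = 4/(-2 - 120) = 4/(-122) = 4*(-1/122) = -2/61 ≈ -0.032787)
(-453 + C)*J(19) = (-453 - 2/61)*(-8) = -27635/61*(-8) = 221080/61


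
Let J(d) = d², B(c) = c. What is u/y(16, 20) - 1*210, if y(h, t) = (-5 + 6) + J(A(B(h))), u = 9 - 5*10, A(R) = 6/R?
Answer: -17954/73 ≈ -245.95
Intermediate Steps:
u = -41 (u = 9 - 50 = -41)
y(h, t) = 1 + 36/h² (y(h, t) = (-5 + 6) + (6/h)² = 1 + 36/h²)
u/y(16, 20) - 1*210 = -41/(1 + 36/16²) - 1*210 = -41/(1 + 36*(1/256)) - 210 = -41/(1 + 9/64) - 210 = -41/73/64 - 210 = -41*64/73 - 210 = -2624/73 - 210 = -17954/73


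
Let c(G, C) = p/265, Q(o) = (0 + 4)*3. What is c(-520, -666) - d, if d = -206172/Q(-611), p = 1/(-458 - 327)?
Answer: 3574077524/208025 ≈ 17181.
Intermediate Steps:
p = -1/785 (p = 1/(-785) = -1/785 ≈ -0.0012739)
Q(o) = 12 (Q(o) = 4*3 = 12)
c(G, C) = -1/208025 (c(G, C) = -1/785/265 = -1/785*1/265 = -1/208025)
d = -17181 (d = -206172/12 = -206172*1/12 = -17181)
c(-520, -666) - d = -1/208025 - 1*(-17181) = -1/208025 + 17181 = 3574077524/208025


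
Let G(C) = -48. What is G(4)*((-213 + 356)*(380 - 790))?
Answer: 2814240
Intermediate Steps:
G(4)*((-213 + 356)*(380 - 790)) = -48*(-213 + 356)*(380 - 790) = -6864*(-410) = -48*(-58630) = 2814240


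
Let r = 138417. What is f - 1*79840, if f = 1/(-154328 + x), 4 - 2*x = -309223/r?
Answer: -3410954393211074/42722374661 ≈ -79840.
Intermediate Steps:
x = 862891/276834 (x = 2 - (-309223)/(2*138417) = 2 - 1/2*(-309223/138417) = 2 + 309223/276834 = 862891/276834 ≈ 3.1170)
f = -276834/42722374661 (f = 1/(-154328 + 862891/276834) = 1/(-42722374661/276834) = -276834/42722374661 ≈ -6.4798e-6)
f - 1*79840 = -276834/42722374661 - 1*79840 = -276834/42722374661 - 79840 = -3410954393211074/42722374661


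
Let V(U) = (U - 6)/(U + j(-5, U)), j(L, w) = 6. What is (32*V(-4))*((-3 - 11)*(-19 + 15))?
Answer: -8960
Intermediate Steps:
V(U) = (-6 + U)/(6 + U) (V(U) = (U - 6)/(U + 6) = (-6 + U)/(6 + U))
(32*V(-4))*((-3 - 11)*(-19 + 15)) = (32*((-6 - 4)/(6 - 4)))*((-3 - 11)*(-19 + 15)) = (32*(-10/2))*(-14*(-4)) = (32*((1/2)*(-10)))*56 = (32*(-5))*56 = -160*56 = -8960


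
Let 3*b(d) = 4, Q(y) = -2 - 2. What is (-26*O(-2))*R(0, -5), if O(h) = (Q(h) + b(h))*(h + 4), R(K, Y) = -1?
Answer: -416/3 ≈ -138.67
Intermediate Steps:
Q(y) = -4
b(d) = 4/3 (b(d) = (⅓)*4 = 4/3)
O(h) = -32/3 - 8*h/3 (O(h) = (-4 + 4/3)*(h + 4) = -8*(4 + h)/3 = -32/3 - 8*h/3)
(-26*O(-2))*R(0, -5) = -26*(-32/3 - 8/3*(-2))*(-1) = -26*(-32/3 + 16/3)*(-1) = -26*(-16/3)*(-1) = (416/3)*(-1) = -416/3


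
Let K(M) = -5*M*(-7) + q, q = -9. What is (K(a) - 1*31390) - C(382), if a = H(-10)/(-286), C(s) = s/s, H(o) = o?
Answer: -4490025/143 ≈ -31399.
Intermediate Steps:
C(s) = 1
a = 5/143 (a = -10/(-286) = -10*(-1/286) = 5/143 ≈ 0.034965)
K(M) = -9 + 35*M (K(M) = -5*M*(-7) - 9 = 35*M - 9 = -9 + 35*M)
(K(a) - 1*31390) - C(382) = ((-9 + 35*(5/143)) - 1*31390) - 1*1 = ((-9 + 175/143) - 31390) - 1 = (-1112/143 - 31390) - 1 = -4489882/143 - 1 = -4490025/143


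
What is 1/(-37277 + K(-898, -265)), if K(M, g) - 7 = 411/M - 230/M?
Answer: -898/33468641 ≈ -2.6831e-5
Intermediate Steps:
K(M, g) = 7 + 181/M (K(M, g) = 7 + (411/M - 230/M) = 7 + 181/M)
1/(-37277 + K(-898, -265)) = 1/(-37277 + (7 + 181/(-898))) = 1/(-37277 + (7 + 181*(-1/898))) = 1/(-37277 + (7 - 181/898)) = 1/(-37277 + 6105/898) = 1/(-33468641/898) = -898/33468641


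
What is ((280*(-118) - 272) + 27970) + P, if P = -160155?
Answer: -165497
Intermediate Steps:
((280*(-118) - 272) + 27970) + P = ((280*(-118) - 272) + 27970) - 160155 = ((-33040 - 272) + 27970) - 160155 = (-33312 + 27970) - 160155 = -5342 - 160155 = -165497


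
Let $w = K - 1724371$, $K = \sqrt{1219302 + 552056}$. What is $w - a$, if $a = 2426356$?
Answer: $-4150727 + \sqrt{1771358} \approx -4.1494 \cdot 10^{6}$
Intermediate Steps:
$K = \sqrt{1771358} \approx 1330.9$
$w = -1724371 + \sqrt{1771358}$ ($w = \sqrt{1771358} - 1724371 = -1724371 + \sqrt{1771358} \approx -1.723 \cdot 10^{6}$)
$w - a = \left(-1724371 + \sqrt{1771358}\right) - 2426356 = -4150727 + \sqrt{1771358}$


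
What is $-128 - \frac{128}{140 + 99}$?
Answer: $- \frac{30720}{239} \approx -128.54$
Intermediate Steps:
$-128 - \frac{128}{140 + 99} = -128 - \frac{128}{239} = - \frac{30720}{239}$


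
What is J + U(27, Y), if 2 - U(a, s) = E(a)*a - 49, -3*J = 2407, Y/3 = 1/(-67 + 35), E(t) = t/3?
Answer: -2983/3 ≈ -994.33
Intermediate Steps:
E(t) = t/3 (E(t) = t*(1/3) = t/3)
Y = -3/32 (Y = 3/(-67 + 35) = 3/(-32) = 3*(-1/32) = -3/32 ≈ -0.093750)
J = -2407/3 (J = -1/3*2407 = -2407/3 ≈ -802.33)
U(a, s) = 51 - a**2/3 (U(a, s) = 2 - ((a/3)*a - 49) = 2 - (a**2/3 - 49) = 2 - (-49 + a**2/3) = 2 + (49 - a**2/3) = 51 - a**2/3)
J + U(27, Y) = -2407/3 + (51 - 1/3*27**2) = -2407/3 + (51 - 1/3*729) = -2407/3 + (51 - 243) = -2407/3 - 192 = -2983/3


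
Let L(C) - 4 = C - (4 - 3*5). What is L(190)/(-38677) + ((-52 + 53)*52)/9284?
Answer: 26996/89769317 ≈ 0.00030073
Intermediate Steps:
L(C) = 15 + C (L(C) = 4 + (C - (4 - 3*5)) = 4 + (C - (4 - 15)) = 4 + (C - 1*(-11)) = 4 + (C + 11) = 4 + (11 + C) = 15 + C)
L(190)/(-38677) + ((-52 + 53)*52)/9284 = (15 + 190)/(-38677) + ((-52 + 53)*52)/9284 = 205*(-1/38677) + (1*52)*(1/9284) = -205/38677 + 52*(1/9284) = -205/38677 + 13/2321 = 26996/89769317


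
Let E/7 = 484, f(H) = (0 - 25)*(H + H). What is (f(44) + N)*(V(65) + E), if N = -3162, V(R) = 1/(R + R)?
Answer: -1180822321/65 ≈ -1.8166e+7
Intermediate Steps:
V(R) = 1/(2*R)
f(H) = -50*H
E = 3388 (E = 7*484 = 3388)
(f(44) + N)*(V(65) + E) = (-50*44 - 3162)*((1/2)/65 + 3388) = (-2200 - 3162)*((1/2)*(1/65) + 3388) = -5362*(1/130 + 3388) = -5362*440441/130 = -1180822321/65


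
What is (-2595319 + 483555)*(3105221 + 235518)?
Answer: -7054852353596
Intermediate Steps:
(-2595319 + 483555)*(3105221 + 235518) = -2111764*3340739 = -7054852353596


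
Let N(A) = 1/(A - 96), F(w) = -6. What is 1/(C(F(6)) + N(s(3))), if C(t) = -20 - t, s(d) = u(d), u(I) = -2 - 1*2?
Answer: -100/1401 ≈ -0.071378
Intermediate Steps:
u(I) = -4 (u(I) = -2 - 2 = -4)
s(d) = -4
N(A) = 1/(-96 + A)
1/(C(F(6)) + N(s(3))) = 1/((-20 - 1*(-6)) + 1/(-96 - 4)) = 1/((-20 + 6) + 1/(-100)) = 1/(-14 - 1/100) = 1/(-1401/100) = -100/1401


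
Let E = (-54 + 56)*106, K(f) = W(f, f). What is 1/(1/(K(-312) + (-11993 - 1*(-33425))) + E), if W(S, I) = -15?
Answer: 21417/4540405 ≈ 0.0047170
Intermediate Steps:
K(f) = -15
E = 212 (E = 2*106 = 212)
1/(1/(K(-312) + (-11993 - 1*(-33425))) + E) = 1/(1/(-15 + (-11993 - 1*(-33425))) + 212) = 1/(1/(-15 + (-11993 + 33425)) + 212) = 1/(1/(-15 + 21432) + 212) = 1/(1/21417 + 212) = 1/(4540405/21417) = 21417/4540405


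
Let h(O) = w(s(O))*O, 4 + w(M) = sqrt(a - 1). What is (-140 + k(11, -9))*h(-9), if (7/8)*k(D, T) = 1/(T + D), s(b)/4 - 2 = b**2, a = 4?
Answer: -35136/7 + 8784*sqrt(3)/7 ≈ -2846.0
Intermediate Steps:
s(b) = 8 + 4*b**2
w(M) = -4 + sqrt(3) (w(M) = -4 + sqrt(4 - 1) = -4 + sqrt(3))
k(D, T) = 8/(7*(D + T)) (k(D, T) = 8/(7*(T + D)) = 8/(7*(D + T)))
h(O) = O*(-4 + sqrt(3)) (h(O) = (-4 + sqrt(3))*O = O*(-4 + sqrt(3)))
(-140 + k(11, -9))*h(-9) = (-140 + 8/(7*(11 - 9)))*(-9*(-4 + sqrt(3))) = (-140 + (8/7)/2)*(36 - 9*sqrt(3)) = (-140 + (8/7)*(1/2))*(36 - 9*sqrt(3)) = (-140 + 4/7)*(36 - 9*sqrt(3)) = -976*(36 - 9*sqrt(3))/7 = -35136/7 + 8784*sqrt(3)/7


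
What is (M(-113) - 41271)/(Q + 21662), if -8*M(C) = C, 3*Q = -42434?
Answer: -990165/180416 ≈ -5.4882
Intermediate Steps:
Q = -42434/3 (Q = (⅓)*(-42434) = -42434/3 ≈ -14145.)
M(C) = -C/8
(M(-113) - 41271)/(Q + 21662) = (-⅛*(-113) - 41271)/(-42434/3 + 21662) = (113/8 - 41271)/(22552/3) = -330055/8*3/22552 = -990165/180416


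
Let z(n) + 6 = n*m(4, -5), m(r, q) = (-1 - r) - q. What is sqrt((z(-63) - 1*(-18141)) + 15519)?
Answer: sqrt(33654) ≈ 183.45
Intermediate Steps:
m(r, q) = -1 - q - r
z(n) = -6 (z(n) = -6 + n*(-1 - 1*(-5) - 1*4) = -6 + n*(-1 + 5 - 4) = -6 + n*0 = -6 + 0 = -6)
sqrt((z(-63) - 1*(-18141)) + 15519) = sqrt((-6 - 1*(-18141)) + 15519) = sqrt((-6 + 18141) + 15519) = sqrt(18135 + 15519) = sqrt(33654)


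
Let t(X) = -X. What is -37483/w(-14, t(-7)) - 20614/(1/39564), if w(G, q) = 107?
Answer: -87266273155/107 ≈ -8.1557e+8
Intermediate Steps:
-37483/w(-14, t(-7)) - 20614/(1/39564) = -37483/107 - 20614/(1/39564) = -37483*1/107 - 20614/1/39564 = -37483/107 - 20614*39564 = -37483/107 - 815572296 = -87266273155/107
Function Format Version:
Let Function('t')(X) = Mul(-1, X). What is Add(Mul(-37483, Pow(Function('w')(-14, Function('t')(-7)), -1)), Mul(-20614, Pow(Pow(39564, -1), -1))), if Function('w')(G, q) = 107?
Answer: Rational(-87266273155, 107) ≈ -8.1557e+8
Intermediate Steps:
Add(Mul(-37483, Pow(Function('w')(-14, Function('t')(-7)), -1)), Mul(-20614, Pow(Pow(39564, -1), -1))) = Add(Mul(-37483, Pow(107, -1)), Mul(-20614, Pow(Pow(39564, -1), -1))) = Add(Mul(-37483, Rational(1, 107)), Mul(-20614, Pow(Rational(1, 39564), -1))) = Add(Rational(-37483, 107), Mul(-20614, 39564)) = Add(Rational(-37483, 107), -815572296) = Rational(-87266273155, 107)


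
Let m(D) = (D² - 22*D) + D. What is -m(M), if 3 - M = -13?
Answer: 80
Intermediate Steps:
M = 16 (M = 3 - 1*(-13) = 3 + 13 = 16)
m(D) = D² - 21*D
-m(M) = -16*(-21 + 16) = -16*(-5) = -1*(-80) = 80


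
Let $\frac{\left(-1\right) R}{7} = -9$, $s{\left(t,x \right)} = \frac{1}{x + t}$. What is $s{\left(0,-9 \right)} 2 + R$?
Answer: $\frac{565}{9} \approx 62.778$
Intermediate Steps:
$s{\left(t,x \right)} = \frac{1}{t + x}$
$R = 63$ ($R = \left(-7\right) \left(-9\right) = 63$)
$s{\left(0,-9 \right)} 2 + R = \frac{1}{0 - 9} \cdot 2 + 63 = \frac{1}{-9} \cdot 2 + 63 = \left(- \frac{1}{9}\right) 2 + 63 = - \frac{2}{9} + 63 = \frac{565}{9}$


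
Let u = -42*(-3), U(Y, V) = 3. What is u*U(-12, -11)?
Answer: 378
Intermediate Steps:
u = 126
u*U(-12, -11) = 126*3 = 378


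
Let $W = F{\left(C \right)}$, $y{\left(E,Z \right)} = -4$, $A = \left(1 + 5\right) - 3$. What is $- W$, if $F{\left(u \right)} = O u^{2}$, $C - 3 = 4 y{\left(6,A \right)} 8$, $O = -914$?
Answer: $14281250$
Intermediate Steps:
$A = 3$ ($A = 6 - 3 = 3$)
$C = -125$ ($C = 3 + 4 \left(-4\right) 8 = 3 - 128 = -125$)
$F{\left(u \right)} = - 914 u^{2}$
$W = -14281250$ ($W = - 914 \left(-125\right)^{2} = \left(-914\right) 15625 = -14281250$)
$- W = \left(-1\right) \left(-14281250\right) = 14281250$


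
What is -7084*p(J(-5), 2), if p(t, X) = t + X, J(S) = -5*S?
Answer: -191268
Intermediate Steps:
p(t, X) = X + t
-7084*p(J(-5), 2) = -7084*(2 - 5*(-5)) = -7084*(2 + 25) = -7084*27 = -191268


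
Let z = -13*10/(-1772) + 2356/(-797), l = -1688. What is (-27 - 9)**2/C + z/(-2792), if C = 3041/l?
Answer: -4313047863879621/5995478879024 ≈ -719.38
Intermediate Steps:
z = -2035611/706142 (z = -130*(-1/1772) + 2356*(-1/797) = 65/886 - 2356/797 = -2035611/706142 ≈ -2.8827)
C = -3041/1688 (C = 3041/(-1688) = 3041*(-1/1688) = -3041/1688 ≈ -1.8015)
(-27 - 9)**2/C + z/(-2792) = (-27 - 9)**2/(-3041/1688) - 2035611/706142/(-2792) = (-36)**2*(-1688/3041) - 2035611/706142*(-1/2792) = 1296*(-1688/3041) + 2035611/1971548464 = -2187648/3041 + 2035611/1971548464 = -4313047863879621/5995478879024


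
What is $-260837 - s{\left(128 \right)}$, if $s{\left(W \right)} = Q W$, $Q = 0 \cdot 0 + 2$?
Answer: $-261093$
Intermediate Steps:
$Q = 2$ ($Q = 0 + 2 = 2$)
$s{\left(W \right)} = 2 W$
$-260837 - s{\left(128 \right)} = -260837 - 2 \cdot 128 = -260837 - 256 = -261093$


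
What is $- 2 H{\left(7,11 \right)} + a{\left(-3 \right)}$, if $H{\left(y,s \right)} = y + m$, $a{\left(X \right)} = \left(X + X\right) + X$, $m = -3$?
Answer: $-17$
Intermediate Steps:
$a{\left(X \right)} = 3 X$ ($a{\left(X \right)} = 2 X + X = 3 X$)
$H{\left(y,s \right)} = -3 + y$ ($H{\left(y,s \right)} = y - 3 = -3 + y$)
$- 2 H{\left(7,11 \right)} + a{\left(-3 \right)} = - 2 \left(-3 + 7\right) + 3 \left(-3\right) = \left(-2\right) 4 - 9 = -8 - 9 = -17$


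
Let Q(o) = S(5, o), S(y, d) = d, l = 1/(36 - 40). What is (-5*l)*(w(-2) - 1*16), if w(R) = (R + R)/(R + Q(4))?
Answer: -45/2 ≈ -22.500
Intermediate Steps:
l = -¼ (l = 1/(-4) = -¼ ≈ -0.25000)
Q(o) = o
w(R) = 2*R/(4 + R) (w(R) = (R + R)/(R + 4) = (2*R)/(4 + R) = 2*R/(4 + R))
(-5*l)*(w(-2) - 1*16) = (-5*(-¼))*(2*(-2)/(4 - 2) - 1*16) = 5*(2*(-2)/2 - 16)/4 = 5*(2*(-2)*(½) - 16)/4 = 5*(-2 - 16)/4 = (5/4)*(-18) = -45/2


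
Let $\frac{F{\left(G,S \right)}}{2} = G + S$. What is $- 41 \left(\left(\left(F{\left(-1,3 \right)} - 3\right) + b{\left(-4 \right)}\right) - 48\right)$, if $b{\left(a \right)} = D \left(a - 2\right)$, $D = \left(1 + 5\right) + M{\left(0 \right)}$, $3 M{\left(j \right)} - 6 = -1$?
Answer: $3813$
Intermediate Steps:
$M{\left(j \right)} = \frac{5}{3}$ ($M{\left(j \right)} = 2 + \frac{1}{3} \left(-1\right) = 2 - \frac{1}{3} = \frac{5}{3}$)
$F{\left(G,S \right)} = 2 G + 2 S$ ($F{\left(G,S \right)} = 2 \left(G + S\right) = 2 G + 2 S$)
$D = \frac{23}{3}$ ($D = \left(1 + 5\right) + \frac{5}{3} = 6 + \frac{5}{3} = \frac{23}{3} \approx 7.6667$)
$b{\left(a \right)} = - \frac{46}{3} + \frac{23 a}{3}$ ($b{\left(a \right)} = \frac{23 \left(a - 2\right)}{3} = \frac{23 \left(-2 + a\right)}{3} = - \frac{46}{3} + \frac{23 a}{3}$)
$- 41 \left(\left(\left(F{\left(-1,3 \right)} - 3\right) + b{\left(-4 \right)}\right) - 48\right) = - 41 \left(\left(\left(\left(2 \left(-1\right) + 2 \cdot 3\right) - 3\right) + \left(- \frac{46}{3} + \frac{23}{3} \left(-4\right)\right)\right) - 48\right) = - 41 \left(\left(\left(\left(-2 + 6\right) - 3\right) - 46\right) - 48\right) = - 41 \left(\left(\left(4 - 3\right) - 46\right) - 48\right) = - 41 \left(\left(1 - 46\right) - 48\right) = - 41 \left(-45 - 48\right) = \left(-41\right) \left(-93\right) = 3813$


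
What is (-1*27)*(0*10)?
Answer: 0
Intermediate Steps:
(-1*27)*(0*10) = -27*0 = 0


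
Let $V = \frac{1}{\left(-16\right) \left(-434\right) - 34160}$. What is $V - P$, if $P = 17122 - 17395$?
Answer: $\frac{7429967}{27216} \approx 273.0$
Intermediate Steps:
$P = -273$
$V = - \frac{1}{27216}$ ($V = \frac{1}{6944 - 34160} = \frac{1}{-27216} = - \frac{1}{27216} \approx -3.6743 \cdot 10^{-5}$)
$V - P = - \frac{1}{27216} - -273 = - \frac{1}{27216} + 273 = \frac{7429967}{27216}$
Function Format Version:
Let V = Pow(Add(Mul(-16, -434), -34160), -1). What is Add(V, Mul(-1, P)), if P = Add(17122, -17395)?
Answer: Rational(7429967, 27216) ≈ 273.00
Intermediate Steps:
P = -273
V = Rational(-1, 27216) (V = Pow(Add(6944, -34160), -1) = Pow(-27216, -1) = Rational(-1, 27216) ≈ -3.6743e-5)
Add(V, Mul(-1, P)) = Add(Rational(-1, 27216), Mul(-1, -273)) = Add(Rational(-1, 27216), 273) = Rational(7429967, 27216)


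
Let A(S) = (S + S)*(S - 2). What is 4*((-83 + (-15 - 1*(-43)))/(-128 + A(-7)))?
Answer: 110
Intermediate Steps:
A(S) = 2*S*(-2 + S) (A(S) = (2*S)*(-2 + S) = 2*S*(-2 + S))
4*((-83 + (-15 - 1*(-43)))/(-128 + A(-7))) = 4*((-83 + (-15 - 1*(-43)))/(-128 + 2*(-7)*(-2 - 7))) = 4*((-83 + (-15 + 43))/(-128 + 2*(-7)*(-9))) = 4*((-83 + 28)/(-128 + 126)) = 4*(-55/(-2)) = 4*(-55*(-½)) = 4*(55/2) = 110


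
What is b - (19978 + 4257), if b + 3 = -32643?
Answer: -56881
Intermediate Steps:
b = -32646 (b = -3 - 32643 = -32646)
b - (19978 + 4257) = -32646 - (19978 + 4257) = -32646 - 1*24235 = -32646 - 24235 = -56881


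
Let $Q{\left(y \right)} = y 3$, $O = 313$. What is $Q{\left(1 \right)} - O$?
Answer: $-310$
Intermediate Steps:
$Q{\left(y \right)} = 3 y$
$Q{\left(1 \right)} - O = 3 \cdot 1 - 313 = 3 - 313 = -310$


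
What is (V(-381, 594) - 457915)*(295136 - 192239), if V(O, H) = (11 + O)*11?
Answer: -47536870545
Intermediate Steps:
V(O, H) = 121 + 11*O
(V(-381, 594) - 457915)*(295136 - 192239) = ((121 + 11*(-381)) - 457915)*(295136 - 192239) = ((121 - 4191) - 457915)*102897 = (-4070 - 457915)*102897 = -461985*102897 = -47536870545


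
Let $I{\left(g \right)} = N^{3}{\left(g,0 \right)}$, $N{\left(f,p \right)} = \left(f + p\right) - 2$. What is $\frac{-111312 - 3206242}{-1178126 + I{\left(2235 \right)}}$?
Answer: $- \frac{3317554}{11133205211} \approx -0.00029799$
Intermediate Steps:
$N{\left(f,p \right)} = -2 + f + p$
$I{\left(g \right)} = \left(-2 + g\right)^{3}$ ($I{\left(g \right)} = \left(-2 + g + 0\right)^{3} = \left(-2 + g\right)^{3}$)
$\frac{-111312 - 3206242}{-1178126 + I{\left(2235 \right)}} = \frac{-111312 - 3206242}{-1178126 + \left(-2 + 2235\right)^{3}} = - \frac{3317554}{-1178126 + 2233^{3}} = - \frac{3317554}{-1178126 + 11134383337} = - \frac{3317554}{11133205211}$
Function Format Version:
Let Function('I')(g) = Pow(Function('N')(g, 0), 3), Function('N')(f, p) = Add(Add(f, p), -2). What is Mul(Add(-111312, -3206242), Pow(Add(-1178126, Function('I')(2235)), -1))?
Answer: Rational(-3317554, 11133205211) ≈ -0.00029799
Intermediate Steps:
Function('N')(f, p) = Add(-2, f, p)
Function('I')(g) = Pow(Add(-2, g), 3) (Function('I')(g) = Pow(Add(-2, g, 0), 3) = Pow(Add(-2, g), 3))
Mul(Add(-111312, -3206242), Pow(Add(-1178126, Function('I')(2235)), -1)) = Mul(Add(-111312, -3206242), Pow(Add(-1178126, Pow(Add(-2, 2235), 3)), -1)) = Mul(-3317554, Pow(Add(-1178126, Pow(2233, 3)), -1)) = Mul(-3317554, Pow(Add(-1178126, 11134383337), -1)) = Mul(-3317554, Pow(11133205211, -1)) = Mul(-3317554, Rational(1, 11133205211)) = Rational(-3317554, 11133205211)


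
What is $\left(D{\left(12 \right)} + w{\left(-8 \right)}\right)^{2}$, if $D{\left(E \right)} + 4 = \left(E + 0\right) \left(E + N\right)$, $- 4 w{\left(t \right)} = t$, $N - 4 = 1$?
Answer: $40804$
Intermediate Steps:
$N = 5$ ($N = 4 + 1 = 5$)
$w{\left(t \right)} = - \frac{t}{4}$
$D{\left(E \right)} = -4 + E \left(5 + E\right)$ ($D{\left(E \right)} = -4 + \left(E + 0\right) \left(E + 5\right) = -4 + E \left(5 + E\right)$)
$\left(D{\left(12 \right)} + w{\left(-8 \right)}\right)^{2} = \left(\left(-4 + 12^{2} + 5 \cdot 12\right) - -2\right)^{2} = \left(\left(-4 + 144 + 60\right) + 2\right)^{2} = \left(200 + 2\right)^{2} = 202^{2} = 40804$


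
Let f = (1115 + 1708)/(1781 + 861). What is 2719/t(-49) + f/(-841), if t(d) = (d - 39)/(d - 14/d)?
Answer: 93641712685/62213816 ≈ 1505.2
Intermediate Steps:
t(d) = (-39 + d)/(d - 14/d)
f = 2823/2642 ≈ 1.0685
2719/t(-49) + f/(-841) = 2719/((-49*(-39 - 49)/(-14 + (-49)²))) + (2823/2642)/(-841) = 2719/((-49*(-88)/(-14 + 2401))) + (2823/2642)*(-1/841) = 2719/((-49*(-88)/2387)) - 2823/2221922 = 2719/((-49*1/2387*(-88))) - 2823/2221922 = 2719/(56/31) - 2823/2221922 = 2719*(31/56) - 2823/2221922 = 84289/56 - 2823/2221922 = 93641712685/62213816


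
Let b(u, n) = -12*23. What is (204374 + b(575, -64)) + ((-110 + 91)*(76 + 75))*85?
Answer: -39767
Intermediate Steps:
b(u, n) = -276
(204374 + b(575, -64)) + ((-110 + 91)*(76 + 75))*85 = (204374 - 276) + ((-110 + 91)*(76 + 75))*85 = 204098 - 19*151*85 = 204098 - 2869*85 = 204098 - 243865 = -39767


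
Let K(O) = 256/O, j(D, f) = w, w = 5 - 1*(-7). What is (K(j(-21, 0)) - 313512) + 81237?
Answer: -696761/3 ≈ -2.3225e+5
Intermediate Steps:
w = 12 (w = 5 + 7 = 12)
j(D, f) = 12
(K(j(-21, 0)) - 313512) + 81237 = (256/12 - 313512) + 81237 = (256*(1/12) - 313512) + 81237 = (64/3 - 313512) + 81237 = -940472/3 + 81237 = -696761/3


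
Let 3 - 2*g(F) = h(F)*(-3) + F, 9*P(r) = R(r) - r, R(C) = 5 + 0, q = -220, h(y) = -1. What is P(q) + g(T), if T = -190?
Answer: 120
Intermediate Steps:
R(C) = 5
P(r) = 5/9 - r/9 (P(r) = (5 - r)/9 = 5/9 - r/9)
g(F) = -F/2 (g(F) = 3/2 - (-1*(-3) + F)/2 = 3/2 - (3 + F)/2 = 3/2 + (-3/2 - F/2) = -F/2)
P(q) + g(T) = (5/9 - ⅑*(-220)) - ½*(-190) = (5/9 + 220/9) + 95 = 25 + 95 = 120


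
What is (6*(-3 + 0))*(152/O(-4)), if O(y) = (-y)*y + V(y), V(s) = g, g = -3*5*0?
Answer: 171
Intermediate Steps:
g = 0 (g = -15*0 = 0)
V(s) = 0
O(y) = -y**2 (O(y) = (-y)*y + 0 = -y**2 + 0 = -y**2)
(6*(-3 + 0))*(152/O(-4)) = (6*(-3 + 0))*(152/((-1*(-4)**2))) = (6*(-3))*(152/((-1*16))) = -2736/(-16) = -2736*(-1)/16 = -18*(-19/2) = 171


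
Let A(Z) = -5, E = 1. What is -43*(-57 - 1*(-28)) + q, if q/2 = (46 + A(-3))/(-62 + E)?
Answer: 75985/61 ≈ 1245.7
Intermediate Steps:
q = -82/61 (q = 2*((46 - 5)/(-62 + 1)) = 2*(41/(-61)) = 2*(41*(-1/61)) = 2*(-41/61) = -82/61 ≈ -1.3443)
-43*(-57 - 1*(-28)) + q = -43*(-57 - 1*(-28)) - 82/61 = -43*(-57 + 28) - 82/61 = -43*(-29) - 82/61 = 1247 - 82/61 = 75985/61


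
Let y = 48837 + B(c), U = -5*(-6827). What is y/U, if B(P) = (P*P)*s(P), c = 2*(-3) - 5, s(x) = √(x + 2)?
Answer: 48837/34135 + 363*I/34135 ≈ 1.4307 + 0.010634*I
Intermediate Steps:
s(x) = √(2 + x)
c = -11 (c = -6 - 5 = -11)
U = 34135
B(P) = P²*√(2 + P) (B(P) = (P*P)*√(2 + P) = P²*√(2 + P))
y = 48837 + 363*I (y = 48837 + (-11)²*√(2 - 11) = 48837 + 121*√(-9) = 48837 + 121*(3*I) = 48837 + 363*I ≈ 48837.0 + 363.0*I)
y/U = (48837 + 363*I)/34135 = (48837 + 363*I)*(1/34135) = 48837/34135 + 363*I/34135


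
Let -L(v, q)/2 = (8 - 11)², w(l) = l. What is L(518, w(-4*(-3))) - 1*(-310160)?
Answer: 310142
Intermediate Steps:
L(v, q) = -18 (L(v, q) = -2*(8 - 11)² = -2*(-3)² = -2*9 = -18)
L(518, w(-4*(-3))) - 1*(-310160) = -18 - 1*(-310160) = -18 + 310160 = 310142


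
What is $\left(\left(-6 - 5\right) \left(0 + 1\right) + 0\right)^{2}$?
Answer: $121$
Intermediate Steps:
$\left(\left(-6 - 5\right) \left(0 + 1\right) + 0\right)^{2} = \left(\left(-11\right) 1 + 0\right)^{2} = \left(-11 + 0\right)^{2} = \left(-11\right)^{2} = 121$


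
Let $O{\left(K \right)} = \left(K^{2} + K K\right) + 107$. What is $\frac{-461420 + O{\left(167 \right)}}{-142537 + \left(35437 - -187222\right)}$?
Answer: $- \frac{405535}{80122} \approx -5.0615$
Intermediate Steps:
$O{\left(K \right)} = 107 + 2 K^{2}$ ($O{\left(K \right)} = \left(K^{2} + K^{2}\right) + 107 = 2 K^{2} + 107 = 107 + 2 K^{2}$)
$\frac{-461420 + O{\left(167 \right)}}{-142537 + \left(35437 - -187222\right)} = \frac{-461420 + \left(107 + 2 \cdot 167^{2}\right)}{-142537 + \left(35437 - -187222\right)} = \frac{-461420 + \left(107 + 2 \cdot 27889\right)}{-142537 + \left(35437 + 187222\right)} = \frac{-461420 + \left(107 + 55778\right)}{-142537 + 222659} = \frac{-461420 + 55885}{80122} = \left(-405535\right) \frac{1}{80122} = - \frac{405535}{80122}$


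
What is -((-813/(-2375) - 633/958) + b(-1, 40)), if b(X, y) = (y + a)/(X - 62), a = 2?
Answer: 6724063/6825750 ≈ 0.98510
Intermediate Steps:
b(X, y) = (2 + y)/(-62 + X) (b(X, y) = (y + 2)/(X - 62) = (2 + y)/(-62 + X))
-((-813/(-2375) - 633/958) + b(-1, 40)) = -((-813/(-2375) - 633/958) + (2 + 40)/(-62 - 1)) = -((-813*(-1/2375) - 633*1/958) + 42/(-63)) = -((813/2375 - 633/958) - 1/63*42) = -(-724521/2275250 - 2/3) = -1*(-6724063/6825750) = 6724063/6825750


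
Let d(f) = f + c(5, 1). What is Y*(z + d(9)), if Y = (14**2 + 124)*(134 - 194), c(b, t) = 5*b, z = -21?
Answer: -249600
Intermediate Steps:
Y = -19200 (Y = (196 + 124)*(-60) = 320*(-60) = -19200)
d(f) = 25 + f (d(f) = f + 5*5 = f + 25 = 25 + f)
Y*(z + d(9)) = -19200*(-21 + (25 + 9)) = -19200*(-21 + 34) = -19200*13 = -249600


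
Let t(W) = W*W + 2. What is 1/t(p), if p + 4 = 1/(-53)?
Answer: 2809/50987 ≈ 0.055092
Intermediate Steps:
p = -213/53 (p = -4 + 1/(-53) = -4 - 1/53 = -213/53 ≈ -4.0189)
t(W) = 2 + W**2 (t(W) = W**2 + 2 = 2 + W**2)
1/t(p) = 1/(2 + (-213/53)**2) = 1/(2 + 45369/2809) = 1/(50987/2809) = 2809/50987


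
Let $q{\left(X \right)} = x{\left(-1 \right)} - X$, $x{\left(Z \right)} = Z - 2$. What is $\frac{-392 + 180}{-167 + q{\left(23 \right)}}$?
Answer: $\frac{212}{193} \approx 1.0984$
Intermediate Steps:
$x{\left(Z \right)} = -2 + Z$
$q{\left(X \right)} = -3 - X$ ($q{\left(X \right)} = \left(-2 - 1\right) - X = -3 - X$)
$\frac{-392 + 180}{-167 + q{\left(23 \right)}} = \frac{-392 + 180}{-167 - 26} = - \frac{212}{-167 - 26} = - \frac{212}{-193} = \left(-212\right) \left(- \frac{1}{193}\right) = \frac{212}{193}$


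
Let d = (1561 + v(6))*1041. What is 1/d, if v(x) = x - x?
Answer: 1/1625001 ≈ 6.1538e-7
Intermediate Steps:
v(x) = 0
d = 1625001 (d = (1561 + 0)*1041 = 1561*1041 = 1625001)
1/d = 1/1625001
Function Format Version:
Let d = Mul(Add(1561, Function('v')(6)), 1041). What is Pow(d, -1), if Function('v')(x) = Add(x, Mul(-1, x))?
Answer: Rational(1, 1625001) ≈ 6.1538e-7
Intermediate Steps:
Function('v')(x) = 0
d = 1625001 (d = Mul(Add(1561, 0), 1041) = Mul(1561, 1041) = 1625001)
Pow(d, -1) = Pow(1625001, -1) = Rational(1, 1625001)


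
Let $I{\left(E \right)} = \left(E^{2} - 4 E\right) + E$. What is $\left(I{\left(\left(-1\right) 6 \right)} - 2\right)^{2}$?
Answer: $2704$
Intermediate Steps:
$I{\left(E \right)} = E^{2} - 3 E$
$\left(I{\left(\left(-1\right) 6 \right)} - 2\right)^{2} = \left(\left(-1\right) 6 \left(-3 - 6\right) - 2\right)^{2} = \left(- 6 \left(-3 - 6\right) - 2\right)^{2} = \left(\left(-6\right) \left(-9\right) - 2\right)^{2} = \left(54 - 2\right)^{2} = 52^{2} = 2704$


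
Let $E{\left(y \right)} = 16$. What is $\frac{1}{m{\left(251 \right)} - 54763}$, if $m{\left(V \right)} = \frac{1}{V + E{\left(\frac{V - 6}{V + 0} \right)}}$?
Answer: $- \frac{267}{14621720} \approx -1.826 \cdot 10^{-5}$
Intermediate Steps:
$m{\left(V \right)} = \frac{1}{16 + V}$ ($m{\left(V \right)} = \frac{1}{V + 16} = \frac{1}{16 + V}$)
$\frac{1}{m{\left(251 \right)} - 54763} = \frac{1}{\frac{1}{16 + 251} - 54763} = \frac{1}{\frac{1}{267} - 54763} = \frac{1}{- \frac{14621720}{267}} = - \frac{267}{14621720}$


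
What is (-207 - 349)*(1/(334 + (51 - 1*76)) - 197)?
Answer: 33844832/309 ≈ 1.0953e+5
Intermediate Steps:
(-207 - 349)*(1/(334 + (51 - 1*76)) - 197) = -556*(1/(334 + (51 - 76)) - 197) = -556*(1/(334 - 25) - 197) = -556*(1/309 - 197) = -556*(-60872/309) = 33844832/309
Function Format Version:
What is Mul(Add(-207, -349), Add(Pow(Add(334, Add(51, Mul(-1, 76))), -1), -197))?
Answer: Rational(33844832, 309) ≈ 1.0953e+5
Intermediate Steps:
Mul(Add(-207, -349), Add(Pow(Add(334, Add(51, Mul(-1, 76))), -1), -197)) = Mul(-556, Add(Pow(Add(334, Add(51, -76)), -1), -197)) = Mul(-556, Add(Pow(Add(334, -25), -1), -197)) = Mul(-556, Add(Pow(309, -1), -197)) = Mul(-556, Add(Rational(1, 309), -197)) = Mul(-556, Rational(-60872, 309)) = Rational(33844832, 309)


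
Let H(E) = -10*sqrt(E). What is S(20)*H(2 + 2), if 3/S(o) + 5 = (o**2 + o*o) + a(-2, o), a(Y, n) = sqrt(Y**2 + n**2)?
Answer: -47700/631621 + 120*sqrt(101)/631621 ≈ -0.073611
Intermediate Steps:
S(o) = 3/(-5 + sqrt(4 + o**2) + 2*o**2) (S(o) = 3/(-5 + ((o**2 + o*o) + sqrt((-2)**2 + o**2))) = 3/(-5 + ((o**2 + o**2) + sqrt(4 + o**2))) = 3/(-5 + (2*o**2 + sqrt(4 + o**2))) = 3/(-5 + (sqrt(4 + o**2) + 2*o**2)) = 3/(-5 + sqrt(4 + o**2) + 2*o**2))
S(20)*H(2 + 2) = (3/(-5 + sqrt(4 + 20**2) + 2*20**2))*(-10*sqrt(2 + 2)) = (3/(-5 + sqrt(4 + 400) + 2*400))*(-10*sqrt(4)) = (3/(-5 + sqrt(404) + 800))*(-10*2) = (3/(-5 + 2*sqrt(101) + 800))*(-20) = (3/(795 + 2*sqrt(101)))*(-20) = -60/(795 + 2*sqrt(101))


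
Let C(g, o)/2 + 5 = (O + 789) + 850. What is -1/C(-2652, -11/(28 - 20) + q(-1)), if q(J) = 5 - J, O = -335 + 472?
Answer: -1/3542 ≈ -0.00028233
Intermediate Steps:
O = 137
C(g, o) = 3542 (C(g, o) = -10 + 2*((137 + 789) + 850) = -10 + 2*(926 + 850) = -10 + 2*1776 = -10 + 3552 = 3542)
-1/C(-2652, -11/(28 - 20) + q(-1)) = -1/3542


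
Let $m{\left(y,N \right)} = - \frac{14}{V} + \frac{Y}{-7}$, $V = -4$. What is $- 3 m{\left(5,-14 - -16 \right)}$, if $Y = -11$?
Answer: $- \frac{213}{14} \approx -15.214$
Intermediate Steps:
$m{\left(y,N \right)} = \frac{71}{14}$ ($m{\left(y,N \right)} = - \frac{14}{-4} - \frac{11}{-7} = \left(-14\right) \left(- \frac{1}{4}\right) - - \frac{11}{7} = \frac{7}{2} + \frac{11}{7} = \frac{71}{14}$)
$- 3 m{\left(5,-14 - -16 \right)} = \left(-3\right) \frac{71}{14} = - \frac{213}{14}$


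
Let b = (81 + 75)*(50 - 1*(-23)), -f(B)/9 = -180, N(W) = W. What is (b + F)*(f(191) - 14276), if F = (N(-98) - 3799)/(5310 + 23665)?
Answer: -4176016828368/28975 ≈ -1.4412e+8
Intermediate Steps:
F = -3897/28975 (F = (-98 - 3799)/(5310 + 23665) = -3897/28975 ≈ -0.13450)
f(B) = 1620 (f(B) = -9*(-180) = 1620)
b = 11388 (b = 156*(50 + 23) = 156*73 = 11388)
(b + F)*(f(191) - 14276) = (11388 - 3897/28975)*(1620 - 14276) = (329963403/28975)*(-12656) = -4176016828368/28975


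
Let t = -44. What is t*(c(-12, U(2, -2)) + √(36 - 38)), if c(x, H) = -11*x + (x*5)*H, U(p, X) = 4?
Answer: 4752 - 44*I*√2 ≈ 4752.0 - 62.225*I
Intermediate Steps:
c(x, H) = -11*x + 5*H*x (c(x, H) = -11*x + (5*x)*H = -11*x + 5*H*x)
t*(c(-12, U(2, -2)) + √(36 - 38)) = -44*(-12*(-11 + 5*4) + √(36 - 38)) = -44*(-12*(-11 + 20) + √(-2)) = -44*(-12*9 + I*√2) = -44*(-108 + I*√2) = 4752 - 44*I*√2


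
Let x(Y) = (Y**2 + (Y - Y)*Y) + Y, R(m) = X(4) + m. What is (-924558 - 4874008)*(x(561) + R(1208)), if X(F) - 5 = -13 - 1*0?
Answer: -1835141764812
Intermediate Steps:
X(F) = -8 (X(F) = 5 + (-13 - 1*0) = 5 + (-13 + 0) = 5 - 13 = -8)
R(m) = -8 + m
x(Y) = Y + Y**2 (x(Y) = (Y**2 + 0*Y) + Y = (Y**2 + 0) + Y = Y**2 + Y = Y + Y**2)
(-924558 - 4874008)*(x(561) + R(1208)) = (-924558 - 4874008)*(561*(1 + 561) + (-8 + 1208)) = -5798566*(561*562 + 1200) = -5798566*(315282 + 1200) = -5798566*316482 = -1835141764812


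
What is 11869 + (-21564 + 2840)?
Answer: -6855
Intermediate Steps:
11869 + (-21564 + 2840) = 11869 - 18724 = -6855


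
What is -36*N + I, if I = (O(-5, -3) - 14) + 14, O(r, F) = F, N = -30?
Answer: 1077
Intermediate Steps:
I = -3 (I = (-3 - 14) + 14 = -17 + 14 = -3)
-36*N + I = -36*(-30) - 3 = 1080 - 3 = 1077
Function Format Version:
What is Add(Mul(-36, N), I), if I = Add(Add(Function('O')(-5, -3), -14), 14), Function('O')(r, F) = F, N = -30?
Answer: 1077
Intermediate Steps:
I = -3 (I = Add(Add(-3, -14), 14) = Add(-17, 14) = -3)
Add(Mul(-36, N), I) = Add(Mul(-36, -30), -3) = Add(1080, -3) = 1077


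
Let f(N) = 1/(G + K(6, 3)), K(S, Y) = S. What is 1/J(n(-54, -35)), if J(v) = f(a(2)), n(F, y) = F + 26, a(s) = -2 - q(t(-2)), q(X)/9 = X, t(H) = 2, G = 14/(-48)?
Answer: 137/24 ≈ 5.7083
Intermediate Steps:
G = -7/24 (G = 14*(-1/48) = -7/24 ≈ -0.29167)
q(X) = 9*X
a(s) = -20 (a(s) = -2 - 9*2 = -2 - 1*18 = -2 - 18 = -20)
n(F, y) = 26 + F
f(N) = 24/137 (f(N) = 1/(-7/24 + 6) = 1/(137/24) = 24/137)
J(v) = 24/137
1/J(n(-54, -35)) = 1/(24/137) = 137/24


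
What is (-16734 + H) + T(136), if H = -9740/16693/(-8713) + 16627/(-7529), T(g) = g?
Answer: -18178286458985161/1095063754661 ≈ -16600.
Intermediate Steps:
H = -2418259121883/1095063754661 (H = -9740*1/16693*(-1/8713) + 16627*(-1/7529) = -9740/16693*(-1/8713) - 16627/7529 = 9740/145446109 - 16627/7529 = -2418259121883/1095063754661 ≈ -2.2083)
(-16734 + H) + T(136) = (-16734 - 2418259121883/1095063754661) + 136 = -18327215129619057/1095063754661 + 136 = -18178286458985161/1095063754661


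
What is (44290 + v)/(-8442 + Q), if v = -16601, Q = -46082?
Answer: -27689/54524 ≈ -0.50783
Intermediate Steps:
(44290 + v)/(-8442 + Q) = (44290 - 16601)/(-8442 - 46082) = 27689/(-54524) = 27689*(-1/54524) = -27689/54524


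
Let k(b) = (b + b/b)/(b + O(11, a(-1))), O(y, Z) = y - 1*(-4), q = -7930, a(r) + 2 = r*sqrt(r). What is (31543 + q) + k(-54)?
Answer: 920960/39 ≈ 23614.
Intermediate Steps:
a(r) = -2 + r**(3/2) (a(r) = -2 + r*sqrt(r) = -2 + r**(3/2))
O(y, Z) = 4 + y (O(y, Z) = y + 4 = 4 + y)
k(b) = (1 + b)/(15 + b) (k(b) = (b + b/b)/(b + (4 + 11)) = (b + 1)/(b + 15) = (1 + b)/(15 + b))
(31543 + q) + k(-54) = (31543 - 7930) + (1 - 54)/(15 - 54) = 23613 - 53/(-39) = 23613 - 1/39*(-53) = 23613 + 53/39 = 920960/39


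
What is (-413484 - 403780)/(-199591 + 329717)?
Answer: -408632/65063 ≈ -6.2806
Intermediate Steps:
(-413484 - 403780)/(-199591 + 329717) = -817264/130126 = -817264*1/130126 = -408632/65063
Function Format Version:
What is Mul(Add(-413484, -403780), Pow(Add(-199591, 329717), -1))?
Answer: Rational(-408632, 65063) ≈ -6.2806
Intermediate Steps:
Mul(Add(-413484, -403780), Pow(Add(-199591, 329717), -1)) = Mul(-817264, Pow(130126, -1)) = Mul(-817264, Rational(1, 130126)) = Rational(-408632, 65063)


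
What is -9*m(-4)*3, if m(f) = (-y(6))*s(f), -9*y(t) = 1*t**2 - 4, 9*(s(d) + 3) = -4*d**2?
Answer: 2912/3 ≈ 970.67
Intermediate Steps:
s(d) = -3 - 4*d**2/9 (s(d) = -3 + (-4*d**2)/9 = -3 - 4*d**2/9)
y(t) = 4/9 - t**2/9 (y(t) = -(1*t**2 - 4)/9 = -(t**2 - 4)/9 = -(-4 + t**2)/9 = 4/9 - t**2/9)
m(f) = -32/3 - 128*f**2/81 (m(f) = (-(4/9 - 1/9*6**2))*(-3 - 4*f**2/9) = (-(4/9 - 1/9*36))*(-3 - 4*f**2/9) = (-(4/9 - 4))*(-3 - 4*f**2/9) = (-1*(-32/9))*(-3 - 4*f**2/9) = 32*(-3 - 4*f**2/9)/9 = -32/3 - 128*f**2/81)
-9*m(-4)*3 = -9*(-32/3 - 128/81*(-4)**2)*3 = -9*(-32/3 - 128/81*16)*3 = -9*(-32/3 - 2048/81)*3 = -9*(-2912/81)*3 = (2912/9)*3 = 2912/3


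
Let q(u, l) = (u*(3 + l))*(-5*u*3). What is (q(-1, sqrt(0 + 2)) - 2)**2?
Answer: 2659 + 1410*sqrt(2) ≈ 4653.0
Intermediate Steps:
q(u, l) = -15*u**2*(3 + l) (q(u, l) = (u*(3 + l))*(-15*u) = -15*u**2*(3 + l))
(q(-1, sqrt(0 + 2)) - 2)**2 = (15*(-1)**2*(-3 - sqrt(0 + 2)) - 2)**2 = (15*1*(-3 - sqrt(2)) - 2)**2 = ((-45 - 15*sqrt(2)) - 2)**2 = (-47 - 15*sqrt(2))**2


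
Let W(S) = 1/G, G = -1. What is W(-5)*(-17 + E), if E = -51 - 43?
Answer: 111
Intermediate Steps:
W(S) = -1 (W(S) = 1/(-1) = -1)
E = -94
W(-5)*(-17 + E) = -(-17 - 94) = -1*(-111) = 111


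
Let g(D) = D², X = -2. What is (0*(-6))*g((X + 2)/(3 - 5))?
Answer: 0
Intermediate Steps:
(0*(-6))*g((X + 2)/(3 - 5)) = (0*(-6))*((-2 + 2)/(3 - 5))² = 0*(0/(-2))² = 0*(0*(-½))² = 0*0² = 0*0 = 0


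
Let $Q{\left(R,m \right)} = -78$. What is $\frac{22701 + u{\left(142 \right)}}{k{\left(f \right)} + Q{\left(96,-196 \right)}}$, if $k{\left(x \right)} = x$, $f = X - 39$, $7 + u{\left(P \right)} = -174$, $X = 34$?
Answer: $- \frac{22520}{83} \approx -271.33$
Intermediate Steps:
$u{\left(P \right)} = -181$ ($u{\left(P \right)} = -7 - 174 = -181$)
$f = -5$ ($f = 34 - 39 = -5$)
$\frac{22701 + u{\left(142 \right)}}{k{\left(f \right)} + Q{\left(96,-196 \right)}} = \frac{22701 - 181}{-5 - 78} = \frac{22520}{-83} = 22520 \left(- \frac{1}{83}\right) = - \frac{22520}{83}$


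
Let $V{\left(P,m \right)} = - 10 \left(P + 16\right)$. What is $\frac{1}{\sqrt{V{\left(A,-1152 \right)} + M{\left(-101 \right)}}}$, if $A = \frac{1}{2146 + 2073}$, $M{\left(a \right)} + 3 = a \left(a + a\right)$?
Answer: $\frac{\sqrt{7352109561}}{12198333} \approx 0.0070292$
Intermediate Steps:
$M{\left(a \right)} = -3 + 2 a^{2}$ ($M{\left(a \right)} = -3 + a \left(a + a\right) = -3 + a 2 a = -3 + 2 a^{2}$)
$A = \frac{1}{4219} \approx 0.00023702$
$V{\left(P,m \right)} = -160 - 10 P$ ($V{\left(P,m \right)} = - 10 \left(16 + P\right) = -160 - 10 P$)
$\frac{1}{\sqrt{V{\left(A,-1152 \right)} + M{\left(-101 \right)}}} = \frac{1}{\sqrt{\left(-160 - \frac{10}{4219}\right) - \left(3 - 2 \left(-101\right)^{2}\right)}} = \frac{1}{\sqrt{\left(-160 - \frac{10}{4219}\right) + \left(-3 + 2 \cdot 10201\right)}} = \frac{1}{\sqrt{- \frac{675050}{4219} + \left(-3 + 20402\right)}} = \frac{1}{\sqrt{- \frac{675050}{4219} + 20399}} = \frac{1}{\sqrt{\frac{85388331}{4219}}} = \frac{1}{\frac{7}{4219} \sqrt{7352109561}} = \frac{\sqrt{7352109561}}{12198333}$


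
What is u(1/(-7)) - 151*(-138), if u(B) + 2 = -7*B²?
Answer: 145851/7 ≈ 20836.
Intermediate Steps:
u(B) = -2 - 7*B²
u(1/(-7)) - 151*(-138) = (-2 - 7*(1/(-7))²) - 151*(-138) = (-2 - 7*(-⅐)²) + 20838 = (-2 - 7*1/49) + 20838 = (-2 - ⅐) + 20838 = -15/7 + 20838 = 145851/7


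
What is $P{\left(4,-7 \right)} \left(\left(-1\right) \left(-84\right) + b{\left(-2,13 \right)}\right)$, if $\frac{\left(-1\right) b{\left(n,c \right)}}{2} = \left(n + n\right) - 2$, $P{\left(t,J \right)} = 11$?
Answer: $1056$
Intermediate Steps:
$b{\left(n,c \right)} = 4 - 4 n$ ($b{\left(n,c \right)} = - 2 \left(\left(n + n\right) - 2\right) = - 2 \left(2 n - 2\right) = - 2 \left(-2 + 2 n\right) = 4 - 4 n$)
$P{\left(4,-7 \right)} \left(\left(-1\right) \left(-84\right) + b{\left(-2,13 \right)}\right) = 11 \left(\left(-1\right) \left(-84\right) + \left(4 - -8\right)\right) = 11 \left(84 + \left(4 + 8\right)\right) = 11 \left(84 + 12\right) = 11 \cdot 96 = 1056$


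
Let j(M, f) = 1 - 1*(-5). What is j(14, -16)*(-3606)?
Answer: -21636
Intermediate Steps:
j(M, f) = 6 (j(M, f) = 1 + 5 = 6)
j(14, -16)*(-3606) = 6*(-3606) = -21636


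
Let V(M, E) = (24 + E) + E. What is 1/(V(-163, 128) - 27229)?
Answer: -1/26949 ≈ -3.7107e-5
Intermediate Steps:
V(M, E) = 24 + 2*E
1/(V(-163, 128) - 27229) = 1/((24 + 2*128) - 27229) = 1/((24 + 256) - 27229) = 1/(280 - 27229) = 1/(-26949) = -1/26949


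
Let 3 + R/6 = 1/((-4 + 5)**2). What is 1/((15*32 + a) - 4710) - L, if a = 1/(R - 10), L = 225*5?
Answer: -104693647/93061 ≈ -1125.0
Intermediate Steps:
L = 1125
R = -12 (R = -18 + 6/((-4 + 5)**2) = -18 + 6/(1**2) = -18 + 6/1 = -18 + 6*1 = -18 + 6 = -12)
a = -1/22 (a = 1/(-12 - 10) = 1/(-22) = -1/22 ≈ -0.045455)
1/((15*32 + a) - 4710) - L = 1/((15*32 - 1/22) - 4710) - 1*1125 = 1/((480 - 1/22) - 4710) - 1125 = 1/(10559/22 - 4710) - 1125 = 1/(-93061/22) - 1125 = -22/93061 - 1125 = -104693647/93061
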